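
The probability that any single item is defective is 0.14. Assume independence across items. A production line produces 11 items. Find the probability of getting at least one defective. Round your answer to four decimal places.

0.8097

P(at least one) = 1 − P(none) = 1 − (1 − 0.14)^11
= 1 − 0.190319 = 0.809681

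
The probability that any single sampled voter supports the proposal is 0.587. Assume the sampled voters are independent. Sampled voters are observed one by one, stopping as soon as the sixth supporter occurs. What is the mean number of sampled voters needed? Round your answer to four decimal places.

Y = total sampled voters until the sixth success; negative binomial with r=6, p=0.587.
E[Y] = r / p = 6 / 0.587 = 10.221465

10.2215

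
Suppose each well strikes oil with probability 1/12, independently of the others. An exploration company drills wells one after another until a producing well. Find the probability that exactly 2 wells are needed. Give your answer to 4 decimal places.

0.0764

Geometric (trials to first success), p = 0.083333.
P(Y = 2) = (1−p)^1 · p = 0.91667 · 0.083333 = 0.076389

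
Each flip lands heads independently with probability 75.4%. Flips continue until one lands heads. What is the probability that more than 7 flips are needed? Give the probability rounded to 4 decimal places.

0.0001

Y = number of flips to the first success; geometric, p = 0.754.
P(Y > 7) = P(first 7 all fail) = (1−p)^7 = 0.000055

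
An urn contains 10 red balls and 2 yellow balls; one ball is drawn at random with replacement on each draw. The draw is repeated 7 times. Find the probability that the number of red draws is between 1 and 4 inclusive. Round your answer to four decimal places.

0.0958

X ~ Binomial(7, 0.833333); P(1 ≤ X ≤ 4) = Σ C(7,k) p^k (1−p)^(7−k) over k:
  k=1: C(7,1)·0.833333^1·0.166667^6 = 0.000125
  k=2: C(7,2)·0.833333^2·0.166667^5 = 0.001875
  k=3: C(7,3)·0.833333^3·0.166667^4 = 0.015629
  k=4: C(7,4)·0.833333^4·0.166667^3 = 0.078143
Total = 0.095772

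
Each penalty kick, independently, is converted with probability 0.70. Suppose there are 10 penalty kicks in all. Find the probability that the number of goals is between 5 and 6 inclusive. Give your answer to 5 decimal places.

X ~ Binomial(10, 0.70); P(5 ≤ X ≤ 6) = Σ C(10,k) p^k (1−p)^(10−k) over k:
  k=5: C(10,5)·0.70^5·0.30^5 = 0.1029193
  k=6: C(10,6)·0.70^6·0.30^4 = 0.2001209
Total = 0.3030403

0.30304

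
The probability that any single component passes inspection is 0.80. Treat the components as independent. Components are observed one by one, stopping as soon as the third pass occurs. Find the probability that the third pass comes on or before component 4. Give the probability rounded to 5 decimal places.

0.81920

Finishing within 4 components ⇔ at least 3 successes in the first 4. With X ~ Binomial(4, 0.80), P(Y ≤ 4) = 1 − P(X ≤ 2).
  k=0: C(4,0)·0.80^0·0.20^4 = 0.0016000
  k=1: C(4,1)·0.80^1·0.20^3 = 0.0256000
  k=2: C(4,2)·0.80^2·0.20^2 = 0.1536000
1 − 0.1808000 = 0.8192000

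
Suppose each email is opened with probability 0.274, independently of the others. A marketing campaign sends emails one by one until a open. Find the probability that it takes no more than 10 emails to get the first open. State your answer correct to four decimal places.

0.9593

Y = number of emails to the first success; geometric, p = 0.274.
P(Y ≤ 10) = 1 − (1−p)^10 = 1 − 0.040679 = 0.959321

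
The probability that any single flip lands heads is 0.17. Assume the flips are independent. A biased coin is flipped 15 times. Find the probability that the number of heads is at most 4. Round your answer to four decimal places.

X ~ Binomial(15, 0.17); P(X ≤ 4) = Σ C(15,k) p^k (1−p)^(15−k) over k:
  k=0: C(15,0)·0.17^0·0.83^15 = 0.061118
  k=1: C(15,1)·0.17^1·0.83^14 = 0.187773
  k=2: C(15,2)·0.17^2·0.83^13 = 0.269217
  k=3: C(15,3)·0.17^3·0.83^12 = 0.238944
  k=4: C(15,4)·0.17^4·0.83^11 = 0.146821
Total = 0.903873

0.9039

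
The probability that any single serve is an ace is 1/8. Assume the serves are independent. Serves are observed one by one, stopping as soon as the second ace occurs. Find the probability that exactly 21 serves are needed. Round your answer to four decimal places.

0.0247

Y = trial on which the second success occurs; negative binomial, r=2, p=0.125.
P(Y=21) = C(20,1) · p^2 · (1−p)^19
= 20 · 0.015625 · 0.079096 = 0.024717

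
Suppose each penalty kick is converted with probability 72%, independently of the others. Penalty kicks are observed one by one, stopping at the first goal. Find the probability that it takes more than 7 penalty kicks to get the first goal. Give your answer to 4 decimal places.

0.0001

Y = number of penalty kicks to the first success; geometric, p = 0.72.
P(Y > 7) = P(first 7 all fail) = (1−p)^7 = 0.000135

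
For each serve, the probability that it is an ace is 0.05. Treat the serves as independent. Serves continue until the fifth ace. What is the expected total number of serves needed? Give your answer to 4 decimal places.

100.0000

Y = total serves until the fifth success; negative binomial with r=5, p=0.05.
E[Y] = r / p = 5 / 0.05 = 100.000000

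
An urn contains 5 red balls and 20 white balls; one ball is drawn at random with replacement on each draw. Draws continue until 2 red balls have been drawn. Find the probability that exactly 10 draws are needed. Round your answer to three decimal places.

0.060

Y = trial on which the second success occurs; negative binomial, r=2, p=0.20.
P(Y=10) = C(9,1) · p^2 · (1−p)^8
= 9 · 0.04 · 0.16777 = 0.06040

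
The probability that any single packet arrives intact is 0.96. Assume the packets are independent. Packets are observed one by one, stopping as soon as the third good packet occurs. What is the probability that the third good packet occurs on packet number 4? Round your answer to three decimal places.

0.106

Y = trial on which the third success occurs; negative binomial, r=3, p=0.96.
P(Y=4) = C(3,2) · p^3 · (1−p)^1
= 3 · 0.88474 · 0.04 = 0.10617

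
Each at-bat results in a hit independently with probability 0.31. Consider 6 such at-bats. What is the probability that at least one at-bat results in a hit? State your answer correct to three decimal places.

0.892

P(at least one) = 1 − P(none) = 1 − (1 − 0.31)^6
= 1 − 0.10792 = 0.89208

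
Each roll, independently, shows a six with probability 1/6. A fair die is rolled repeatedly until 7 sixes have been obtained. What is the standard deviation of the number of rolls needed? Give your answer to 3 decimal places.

Y = total rolls until the seventh success; negative binomial with r=7, p=0.166667.
SD(Y) = √[r(1−p)/p²] = √(210.00000) = 14.49138

14.491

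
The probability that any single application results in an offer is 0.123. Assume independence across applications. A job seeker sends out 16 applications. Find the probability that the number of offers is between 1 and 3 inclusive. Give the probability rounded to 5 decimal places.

0.75305

X ~ Binomial(16, 0.123); P(1 ≤ X ≤ 3) = Σ C(16,k) p^k (1−p)^(16−k) over k:
  k=1: C(16,1)·0.123^1·0.877^15 = 0.2748014
  k=2: C(16,2)·0.123^2·0.877^14 = 0.2890585
  k=3: C(16,3)·0.123^3·0.877^13 = 0.1891900
Total = 0.7530499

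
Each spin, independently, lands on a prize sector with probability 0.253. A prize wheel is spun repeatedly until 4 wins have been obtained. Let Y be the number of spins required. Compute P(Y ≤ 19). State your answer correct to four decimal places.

0.7465

Finishing within 19 spins ⇔ at least 4 successes in the first 19. With X ~ Binomial(19, 0.253), P(Y ≤ 19) = 1 − P(X ≤ 3).
  k=0: C(19,0)·0.253^0·0.747^19 = 0.003918
  k=1: C(19,1)·0.253^1·0.747^18 = 0.025214
  k=2: C(19,2)·0.253^2·0.747^17 = 0.076858
  k=3: C(19,3)·0.253^3·0.747^16 = 0.147508
1 − 0.253498 = 0.746502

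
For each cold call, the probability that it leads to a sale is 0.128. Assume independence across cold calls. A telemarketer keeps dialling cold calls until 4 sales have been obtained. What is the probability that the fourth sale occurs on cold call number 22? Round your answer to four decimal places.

0.0303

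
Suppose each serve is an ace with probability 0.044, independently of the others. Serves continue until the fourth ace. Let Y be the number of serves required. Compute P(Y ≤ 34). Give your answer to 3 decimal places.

Finishing within 34 serves ⇔ at least 4 successes in the first 34. With X ~ Binomial(34, 0.044), P(Y ≤ 34) = 1 − P(X ≤ 3).
  k=0: C(34,0)·0.044^0·0.956^34 = 0.21656
  k=1: C(34,1)·0.044^1·0.956^33 = 0.33888
  k=2: C(34,2)·0.044^2·0.956^32 = 0.25735
  k=3: C(34,3)·0.044^3·0.956^31 = 0.12634
1 − 0.93912 = 0.06088

0.061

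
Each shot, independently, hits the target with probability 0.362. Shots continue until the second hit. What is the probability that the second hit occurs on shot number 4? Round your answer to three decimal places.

0.160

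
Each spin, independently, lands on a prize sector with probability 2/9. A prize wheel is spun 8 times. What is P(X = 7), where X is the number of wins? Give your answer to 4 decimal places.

0.0002

X ~ Binomial(n=8, p=0.222222).
P(X=7) = C(8,7) · p^7 · (1−p)^1
= 8 · 2.6762e-05 · 0.77778 = 0.000167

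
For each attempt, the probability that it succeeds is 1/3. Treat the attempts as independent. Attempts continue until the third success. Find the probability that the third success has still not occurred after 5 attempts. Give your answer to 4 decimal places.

Needing more than 5 attempts ⇔ fewer than 3 successes in the first 5. With X ~ Binomial(5, 0.333333), P(Y > 5) = P(X ≤ 2).
  k=0: C(5,0)·0.333333^0·0.666667^5 = 0.131687
  k=1: C(5,1)·0.333333^1·0.666667^4 = 0.329218
  k=2: C(5,2)·0.333333^2·0.666667^3 = 0.329218
P(X ≤ 2) = 0.790123

0.7901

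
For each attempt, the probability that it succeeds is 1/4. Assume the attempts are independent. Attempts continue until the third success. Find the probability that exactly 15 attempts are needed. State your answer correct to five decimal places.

Y = trial on which the third success occurs; negative binomial, r=3, p=0.25.
P(Y=15) = C(14,2) · p^3 · (1−p)^12
= 91 · 0.015625 · 0.031676 = 0.0450398

0.04504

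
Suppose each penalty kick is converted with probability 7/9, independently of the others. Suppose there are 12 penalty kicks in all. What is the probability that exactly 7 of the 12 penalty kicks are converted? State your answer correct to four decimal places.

0.0739

X ~ Binomial(n=12, p=0.777778).
P(X=7) = C(12,7) · p^7 · (1−p)^5
= 792 · 0.17218 · 0.00054192 = 0.073901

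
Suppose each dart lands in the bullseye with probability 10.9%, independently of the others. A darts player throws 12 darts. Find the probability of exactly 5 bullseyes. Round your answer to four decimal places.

0.0054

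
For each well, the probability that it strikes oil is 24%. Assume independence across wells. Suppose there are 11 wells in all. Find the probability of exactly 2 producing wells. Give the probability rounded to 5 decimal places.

X ~ Binomial(n=11, p=0.24).
P(X=2) = C(11,2) · p^2 · (1−p)^9
= 55 · 0.0576 · 0.084591 = 0.2679832

0.26798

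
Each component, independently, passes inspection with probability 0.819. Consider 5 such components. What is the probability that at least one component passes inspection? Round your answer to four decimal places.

P(at least one) = 1 − P(none) = 1 − (1 − 0.819)^5
= 1 − 0.000194 = 0.999806

0.9998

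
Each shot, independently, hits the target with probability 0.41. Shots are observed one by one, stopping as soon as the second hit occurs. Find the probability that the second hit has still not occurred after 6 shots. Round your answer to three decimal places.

Needing more than 6 shots ⇔ fewer than 2 successes in the first 6. With X ~ Binomial(6, 0.41), P(Y > 6) = P(X ≤ 1).
  k=0: C(6,0)·0.41^0·0.59^6 = 0.04218
  k=1: C(6,1)·0.41^1·0.59^5 = 0.17587
P(X ≤ 1) = 0.21805

0.218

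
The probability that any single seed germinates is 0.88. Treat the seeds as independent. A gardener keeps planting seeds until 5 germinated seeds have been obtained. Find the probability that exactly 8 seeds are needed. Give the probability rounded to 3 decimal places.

0.032

Y = trial on which the fifth success occurs; negative binomial, r=5, p=0.88.
P(Y=8) = C(7,4) · p^5 · (1−p)^3
= 35 · 0.52773 · 0.001728 = 0.03192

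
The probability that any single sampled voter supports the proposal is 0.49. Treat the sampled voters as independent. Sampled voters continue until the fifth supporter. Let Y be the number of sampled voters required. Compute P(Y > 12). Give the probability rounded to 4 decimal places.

Needing more than 12 sampled voters ⇔ fewer than 5 successes in the first 12. With X ~ Binomial(12, 0.49), P(Y > 12) = P(X ≤ 4).
  k=0: C(12,0)·0.49^0·0.51^12 = 0.000310
  k=1: C(12,1)·0.49^1·0.51^11 = 0.003570
  k=2: C(12,2)·0.49^2·0.51^10 = 0.018864
  k=3: C(12,3)·0.49^3·0.51^9 = 0.060415
  k=4: C(12,4)·0.49^4·0.51^8 = 0.130602
P(X ≤ 4) = 0.213761

0.2138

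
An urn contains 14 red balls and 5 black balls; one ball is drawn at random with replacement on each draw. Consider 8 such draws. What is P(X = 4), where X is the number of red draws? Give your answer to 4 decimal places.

0.0990

X ~ Binomial(n=8, p=0.736842).
P(X=4) = C(8,4) · p^4 · (1−p)^4
= 70 · 0.29478 · 0.0047959 = 0.098960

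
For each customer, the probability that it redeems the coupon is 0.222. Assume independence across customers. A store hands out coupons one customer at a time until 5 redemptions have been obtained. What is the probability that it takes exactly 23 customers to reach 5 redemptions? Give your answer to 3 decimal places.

Y = trial on which the fifth success occurs; negative binomial, r=5, p=0.222.
P(Y=23) = C(22,4) · p^5 · (1−p)^18
= 7315 · 0.00053922 · 0.010905 = 0.04301

0.043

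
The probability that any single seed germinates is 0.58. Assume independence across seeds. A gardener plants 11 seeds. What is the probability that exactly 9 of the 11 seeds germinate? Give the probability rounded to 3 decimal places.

0.072

X ~ Binomial(n=11, p=0.58).
P(X=9) = C(11,9) · p^9 · (1−p)^2
= 55 · 0.0074277 · 0.1764 = 0.07206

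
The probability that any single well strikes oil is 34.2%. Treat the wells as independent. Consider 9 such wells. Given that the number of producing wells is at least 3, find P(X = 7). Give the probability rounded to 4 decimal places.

0.0132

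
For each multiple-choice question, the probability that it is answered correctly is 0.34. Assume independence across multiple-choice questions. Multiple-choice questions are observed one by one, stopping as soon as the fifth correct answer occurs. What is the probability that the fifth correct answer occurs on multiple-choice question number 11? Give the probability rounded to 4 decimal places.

0.0789

Y = trial on which the fifth success occurs; negative binomial, r=5, p=0.34.
P(Y=11) = C(10,4) · p^5 · (1−p)^6
= 210 · 0.0045435 · 0.082654 = 0.078864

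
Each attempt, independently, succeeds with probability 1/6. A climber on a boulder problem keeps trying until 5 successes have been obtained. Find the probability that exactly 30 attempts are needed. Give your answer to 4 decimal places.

Y = trial on which the fifth success occurs; negative binomial, r=5, p=0.166667.
P(Y=30) = C(29,4) · p^5 · (1−p)^25
= 23751 · 0.0001286 · 0.010483 = 0.032018

0.0320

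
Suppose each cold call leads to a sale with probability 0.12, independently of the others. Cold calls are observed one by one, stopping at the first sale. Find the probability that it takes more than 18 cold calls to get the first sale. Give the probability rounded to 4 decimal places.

0.1002

Y = number of cold calls to the first success; geometric, p = 0.12.
P(Y > 18) = P(first 18 all fail) = (1−p)^18 = 0.100159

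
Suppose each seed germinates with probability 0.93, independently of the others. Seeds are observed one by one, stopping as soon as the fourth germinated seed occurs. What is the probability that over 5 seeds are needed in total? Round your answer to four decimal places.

Needing more than 5 seeds ⇔ fewer than 4 successes in the first 5. With X ~ Binomial(5, 0.93), P(Y > 5) = P(X ≤ 3).
  k=0: C(5,0)·0.93^0·0.07^5 = 0.000002
  k=1: C(5,1)·0.93^1·0.07^4 = 0.000112
  k=2: C(5,2)·0.93^2·0.07^3 = 0.002967
  k=3: C(5,3)·0.93^3·0.07^2 = 0.039413
P(X ≤ 3) = 0.042493

0.0425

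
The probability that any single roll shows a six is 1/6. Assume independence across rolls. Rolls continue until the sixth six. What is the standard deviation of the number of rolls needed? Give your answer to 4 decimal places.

Y = total rolls until the sixth success; negative binomial with r=6, p=0.166667.
SD(Y) = √[r(1−p)/p²] = √(180.000000) = 13.416408

13.4164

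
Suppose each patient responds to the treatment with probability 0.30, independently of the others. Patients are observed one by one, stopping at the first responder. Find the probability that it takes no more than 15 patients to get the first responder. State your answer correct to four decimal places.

Y = number of patients to the first success; geometric, p = 0.30.
P(Y ≤ 15) = 1 − (1−p)^15 = 1 − 0.004748 = 0.995252

0.9953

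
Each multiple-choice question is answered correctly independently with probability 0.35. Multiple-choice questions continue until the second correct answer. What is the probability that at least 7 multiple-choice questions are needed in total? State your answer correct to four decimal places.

0.3191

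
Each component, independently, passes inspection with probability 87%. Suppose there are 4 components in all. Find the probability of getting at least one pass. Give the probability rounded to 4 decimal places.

P(at least one) = 1 − P(none) = 1 − (1 − 0.87)^4
= 1 − 0.000286 = 0.999714

0.9997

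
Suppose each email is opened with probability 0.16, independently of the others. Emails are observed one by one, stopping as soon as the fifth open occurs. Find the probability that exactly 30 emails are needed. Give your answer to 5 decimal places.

0.03186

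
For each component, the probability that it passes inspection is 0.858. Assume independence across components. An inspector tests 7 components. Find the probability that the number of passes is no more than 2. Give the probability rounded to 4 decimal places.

X ~ Binomial(7, 0.858); P(X ≤ 2) = Σ C(7,k) p^k (1−p)^(7−k) over k:
  k=0: C(7,0)·0.858^0·0.142^7 = 0.000001
  k=1: C(7,1)·0.858^1·0.142^6 = 0.000049
  k=2: C(7,2)·0.858^2·0.142^5 = 0.000893
Total = 0.000943

0.0009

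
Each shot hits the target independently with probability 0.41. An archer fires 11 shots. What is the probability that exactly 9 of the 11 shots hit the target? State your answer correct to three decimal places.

0.006

X ~ Binomial(n=11, p=0.41).
P(X=9) = C(11,9) · p^9 · (1−p)^2
= 55 · 0.00032738 · 0.3481 = 0.00627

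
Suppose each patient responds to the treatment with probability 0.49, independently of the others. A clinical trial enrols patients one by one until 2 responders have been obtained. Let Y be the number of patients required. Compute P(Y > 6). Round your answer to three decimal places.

Needing more than 6 patients ⇔ fewer than 2 successes in the first 6. With X ~ Binomial(6, 0.49), P(Y > 6) = P(X ≤ 1).
  k=0: C(6,0)·0.49^0·0.51^6 = 0.01760
  k=1: C(6,1)·0.49^1·0.51^5 = 0.10144
P(X ≤ 1) = 0.11903

0.119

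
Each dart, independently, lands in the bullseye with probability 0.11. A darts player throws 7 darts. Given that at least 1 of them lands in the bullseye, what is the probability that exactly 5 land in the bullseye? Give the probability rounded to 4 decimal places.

X ~ Binomial(7, 0.11). Want P(X=5 | X≥1) = P(X=5) / P(X≥1).
P(X=5) = C(7,5)·0.11^5·0.89^2 = 0.000268
P(X≥1) = 1 − 0.442313 = 0.557687
Ratio = 0.000268 / 0.557687 = 0.000480

0.0005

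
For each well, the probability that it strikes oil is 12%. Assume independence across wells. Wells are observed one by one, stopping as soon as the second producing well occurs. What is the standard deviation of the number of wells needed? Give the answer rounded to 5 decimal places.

11.05542

Y = total wells until the second success; negative binomial with r=2, p=0.12.
SD(Y) = √[r(1−p)/p²] = √(122.2222222) = 11.0554160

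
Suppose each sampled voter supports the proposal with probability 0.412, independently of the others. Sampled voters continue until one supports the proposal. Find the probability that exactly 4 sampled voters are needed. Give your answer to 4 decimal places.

Geometric (trials to first success), p = 0.412.
P(Y = 4) = (1−p)^3 · p = 0.2033 · 0.412 = 0.083759

0.0838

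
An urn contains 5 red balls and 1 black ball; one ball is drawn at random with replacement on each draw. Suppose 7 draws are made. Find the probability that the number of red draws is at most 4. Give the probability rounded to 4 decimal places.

X ~ Binomial(7, 0.833333); P(X ≤ 4) = Σ C(7,k) p^k (1−p)^(7−k) over k:
  k=0: C(7,0)·0.833333^0·0.166667^7 = 0.000004
  k=1: C(7,1)·0.833333^1·0.166667^6 = 0.000125
  k=2: C(7,2)·0.833333^2·0.166667^5 = 0.001875
  k=3: C(7,3)·0.833333^3·0.166667^4 = 0.015629
  k=4: C(7,4)·0.833333^4·0.166667^3 = 0.078143
Total = 0.095775

0.0958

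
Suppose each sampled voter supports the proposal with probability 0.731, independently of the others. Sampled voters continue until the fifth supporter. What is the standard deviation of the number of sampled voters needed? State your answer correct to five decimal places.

1.58651

Y = total sampled voters until the fifth success; negative binomial with r=5, p=0.731.
SD(Y) = √[r(1−p)/p²] = √(2.5170250) = 1.5865135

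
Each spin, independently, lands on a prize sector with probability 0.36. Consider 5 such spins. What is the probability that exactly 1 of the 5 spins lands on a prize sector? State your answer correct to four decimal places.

X ~ Binomial(n=5, p=0.36).
P(X=1) = C(5,1) · p^1 · (1−p)^4
= 5 · 0.36 · 0.16777 = 0.301990

0.3020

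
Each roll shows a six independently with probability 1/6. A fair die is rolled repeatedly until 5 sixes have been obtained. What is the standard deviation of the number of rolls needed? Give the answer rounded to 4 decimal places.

12.2474

Y = total rolls until the fifth success; negative binomial with r=5, p=0.166667.
SD(Y) = √[r(1−p)/p²] = √(150.000000) = 12.247449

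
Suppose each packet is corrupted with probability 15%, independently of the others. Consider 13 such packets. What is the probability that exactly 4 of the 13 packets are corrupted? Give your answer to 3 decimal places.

X ~ Binomial(n=13, p=0.15).
P(X=4) = C(13,4) · p^4 · (1−p)^9
= 715 · 0.00050625 · 0.23162 = 0.08384

0.084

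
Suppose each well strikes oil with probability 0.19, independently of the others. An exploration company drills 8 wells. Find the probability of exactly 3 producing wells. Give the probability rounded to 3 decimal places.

X ~ Binomial(n=8, p=0.19).
P(X=3) = C(8,3) · p^3 · (1−p)^5
= 56 · 0.006859 · 0.34868 = 0.13393

0.134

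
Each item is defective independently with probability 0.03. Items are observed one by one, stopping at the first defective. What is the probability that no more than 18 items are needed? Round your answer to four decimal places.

Y = number of items to the first success; geometric, p = 0.03.
P(Y ≤ 18) = 1 − (1−p)^18 = 1 − 0.577951 = 0.422049

0.4220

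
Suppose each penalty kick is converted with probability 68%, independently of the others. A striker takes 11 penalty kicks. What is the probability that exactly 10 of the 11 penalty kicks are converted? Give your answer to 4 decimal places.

X ~ Binomial(n=11, p=0.68).
P(X=10) = C(11,10) · p^10 · (1−p)^1
= 11 · 0.021139 · 0.32 = 0.074410

0.0744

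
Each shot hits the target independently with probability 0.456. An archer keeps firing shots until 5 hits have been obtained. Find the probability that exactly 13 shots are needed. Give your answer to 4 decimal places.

0.0749

Y = trial on which the fifth success occurs; negative binomial, r=5, p=0.456.
P(Y=13) = C(12,4) · p^5 · (1−p)^8
= 495 · 0.019716 · 0.0076699 = 0.074855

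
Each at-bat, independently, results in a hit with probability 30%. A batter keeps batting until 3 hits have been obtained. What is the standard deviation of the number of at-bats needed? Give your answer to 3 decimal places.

4.830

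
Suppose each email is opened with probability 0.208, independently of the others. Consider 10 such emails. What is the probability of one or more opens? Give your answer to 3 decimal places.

P(at least one) = 1 − P(none) = 1 − (1 − 0.208)^10
= 1 − 0.09711 = 0.90289

0.903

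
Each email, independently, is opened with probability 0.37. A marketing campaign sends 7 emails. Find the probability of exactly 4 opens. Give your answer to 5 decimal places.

0.16402

X ~ Binomial(n=7, p=0.37).
P(X=4) = C(7,4) · p^4 · (1−p)^3
= 35 · 0.018742 · 0.25005 = 0.1640199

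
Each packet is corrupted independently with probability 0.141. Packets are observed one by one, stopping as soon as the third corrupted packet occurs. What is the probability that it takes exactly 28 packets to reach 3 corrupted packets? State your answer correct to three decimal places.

Y = trial on which the third success occurs; negative binomial, r=3, p=0.141.
P(Y=28) = C(27,2) · p^3 · (1−p)^25
= 351 · 0.0028032 · 0.022378 = 0.02202

0.022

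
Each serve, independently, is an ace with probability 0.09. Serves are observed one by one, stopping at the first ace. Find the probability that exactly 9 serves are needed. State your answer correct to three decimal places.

0.042

Geometric (trials to first success), p = 0.09.
P(Y = 9) = (1−p)^8 · p = 0.47025 · 0.09 = 0.04232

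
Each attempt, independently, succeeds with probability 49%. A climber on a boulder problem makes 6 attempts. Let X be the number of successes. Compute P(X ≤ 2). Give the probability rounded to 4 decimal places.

0.3627

X ~ Binomial(6, 0.49); P(X ≤ 2) = Σ C(6,k) p^k (1−p)^(6−k) over k:
  k=0: C(6,0)·0.49^0·0.51^6 = 0.017596
  k=1: C(6,1)·0.49^1·0.51^5 = 0.101437
  k=2: C(6,2)·0.49^2·0.51^4 = 0.243649
Total = 0.362682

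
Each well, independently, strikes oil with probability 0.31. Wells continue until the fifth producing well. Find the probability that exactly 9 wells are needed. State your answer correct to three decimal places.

0.045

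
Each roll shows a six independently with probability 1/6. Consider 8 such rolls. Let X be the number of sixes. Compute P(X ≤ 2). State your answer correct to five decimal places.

0.86515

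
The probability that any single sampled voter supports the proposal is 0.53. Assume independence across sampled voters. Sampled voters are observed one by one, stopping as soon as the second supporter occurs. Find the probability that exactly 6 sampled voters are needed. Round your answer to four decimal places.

Y = trial on which the second success occurs; negative binomial, r=2, p=0.53.
P(Y=6) = C(5,1) · p^2 · (1−p)^4
= 5 · 0.2809 · 0.048797 = 0.068535

0.0685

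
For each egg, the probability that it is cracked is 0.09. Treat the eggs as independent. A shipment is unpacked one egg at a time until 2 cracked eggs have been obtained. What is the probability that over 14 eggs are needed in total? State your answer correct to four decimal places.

Needing more than 14 eggs ⇔ fewer than 2 successes in the first 14. With X ~ Binomial(14, 0.09), P(Y > 14) = P(X ≤ 1).
  k=0: C(14,0)·0.09^0·0.91^14 = 0.267042
  k=1: C(14,1)·0.09^1·0.91^13 = 0.369750
P(X ≤ 1) = 0.636792

0.6368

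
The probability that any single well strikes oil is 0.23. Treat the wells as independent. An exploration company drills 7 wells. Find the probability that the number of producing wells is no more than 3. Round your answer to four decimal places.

X ~ Binomial(7, 0.23); P(X ≤ 3) = Σ C(7,k) p^k (1−p)^(7−k) over k:
  k=0: C(7,0)·0.23^0·0.77^7 = 0.160485
  k=1: C(7,1)·0.23^1·0.77^6 = 0.335560
  k=2: C(7,2)·0.23^2·0.77^5 = 0.300697
  k=3: C(7,3)·0.23^3·0.77^4 = 0.149697
Total = 0.946439

0.9464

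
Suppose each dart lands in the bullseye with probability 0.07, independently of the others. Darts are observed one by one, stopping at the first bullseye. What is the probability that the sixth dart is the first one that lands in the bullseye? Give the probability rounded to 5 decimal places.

Geometric (trials to first success), p = 0.07.
P(Y = 6) = (1−p)^5 · p = 0.69569 · 0.07 = 0.0486982

0.04870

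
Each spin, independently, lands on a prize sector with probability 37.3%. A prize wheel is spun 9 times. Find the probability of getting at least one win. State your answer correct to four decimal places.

P(at least one) = 1 − P(none) = 1 − (1 − 0.373)^9
= 1 − 0.014976 = 0.985024

0.9850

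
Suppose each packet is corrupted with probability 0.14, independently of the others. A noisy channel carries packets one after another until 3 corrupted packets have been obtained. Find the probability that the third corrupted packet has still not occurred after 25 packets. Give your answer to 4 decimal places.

0.3000

Needing more than 25 packets ⇔ fewer than 3 successes in the first 25. With X ~ Binomial(25, 0.14), P(Y > 25) = P(X ≤ 2).
  k=0: C(25,0)·0.14^0·0.86^25 = 0.023039
  k=1: C(25,1)·0.14^1·0.86^24 = 0.093763
  k=2: C(25,2)·0.14^2·0.86^23 = 0.183165
P(X ≤ 2) = 0.299966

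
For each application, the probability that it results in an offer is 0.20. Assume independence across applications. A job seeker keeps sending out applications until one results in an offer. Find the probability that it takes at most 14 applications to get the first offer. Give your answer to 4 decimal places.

Y = number of applications to the first success; geometric, p = 0.20.
P(Y ≤ 14) = 1 − (1−p)^14 = 1 − 0.043980 = 0.956020

0.9560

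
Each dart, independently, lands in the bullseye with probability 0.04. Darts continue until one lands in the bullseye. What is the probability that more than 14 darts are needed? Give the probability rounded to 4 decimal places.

0.5647

Y = number of darts to the first success; geometric, p = 0.04.
P(Y > 14) = P(first 14 all fail) = (1−p)^14 = 0.564673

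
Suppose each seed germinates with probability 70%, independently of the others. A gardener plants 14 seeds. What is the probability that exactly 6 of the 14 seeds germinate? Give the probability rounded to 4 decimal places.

X ~ Binomial(n=14, p=0.70).
P(X=6) = C(14,6) · p^6 · (1−p)^8
= 3003 · 0.11765 · 6.561e-05 = 0.023180

0.0232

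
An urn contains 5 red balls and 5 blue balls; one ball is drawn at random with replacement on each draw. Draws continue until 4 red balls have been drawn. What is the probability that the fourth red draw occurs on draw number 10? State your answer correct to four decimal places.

0.0820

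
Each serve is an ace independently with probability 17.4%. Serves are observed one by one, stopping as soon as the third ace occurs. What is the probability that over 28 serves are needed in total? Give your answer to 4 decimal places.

Needing more than 28 serves ⇔ fewer than 3 successes in the first 28. With X ~ Binomial(28, 0.174), P(Y > 28) = P(X ≤ 2).
  k=0: C(28,0)·0.174^0·0.826^28 = 0.004736
  k=1: C(28,1)·0.174^1·0.826^27 = 0.027936
  k=2: C(28,2)·0.174^2·0.826^26 = 0.079446
P(X ≤ 2) = 0.112119

0.1121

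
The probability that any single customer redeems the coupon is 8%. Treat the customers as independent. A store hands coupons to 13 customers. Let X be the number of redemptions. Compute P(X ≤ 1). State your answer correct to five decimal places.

0.72063

X ~ Binomial(13, 0.08); P(X ≤ 1) = Σ C(13,k) p^k (1−p)^(13−k) over k:
  k=0: C(13,0)·0.08^0·0.92^13 = 0.3382531
  k=1: C(13,1)·0.08^1·0.92^12 = 0.3823730
Total = 0.7206261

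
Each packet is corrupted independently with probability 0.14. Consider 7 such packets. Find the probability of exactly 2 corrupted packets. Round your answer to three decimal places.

0.194

X ~ Binomial(n=7, p=0.14).
P(X=2) = C(7,2) · p^2 · (1−p)^5
= 21 · 0.0196 · 0.47043 = 0.19363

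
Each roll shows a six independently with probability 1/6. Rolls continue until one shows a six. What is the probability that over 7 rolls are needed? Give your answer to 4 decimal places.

0.2791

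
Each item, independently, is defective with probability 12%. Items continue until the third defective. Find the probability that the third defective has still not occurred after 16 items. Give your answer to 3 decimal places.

Needing more than 16 items ⇔ fewer than 3 successes in the first 16. With X ~ Binomial(16, 0.12), P(Y > 16) = P(X ≤ 2).
  k=0: C(16,0)·0.12^0·0.88^16 = 0.12934
  k=1: C(16,1)·0.12^1·0.88^15 = 0.28219
  k=2: C(16,2)·0.12^2·0.88^14 = 0.28860
P(X ≤ 2) = 0.70013

0.700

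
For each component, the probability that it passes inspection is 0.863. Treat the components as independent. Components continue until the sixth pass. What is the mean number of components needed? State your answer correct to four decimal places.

6.9525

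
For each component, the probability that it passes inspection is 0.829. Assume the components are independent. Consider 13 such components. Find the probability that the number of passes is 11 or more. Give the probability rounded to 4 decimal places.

X ~ Binomial(13, 0.829); P(X ≥ 11) = Σ C(13,k) p^k (1−p)^(13−k) over k:
  k=11: C(13,11)·0.829^11·0.171^2 = 0.289859
  k=12: C(13,12)·0.829^12·0.171^1 = 0.234204
  k=13: C(13,13)·0.829^13·0.171^0 = 0.087339
Total = 0.611402

0.6114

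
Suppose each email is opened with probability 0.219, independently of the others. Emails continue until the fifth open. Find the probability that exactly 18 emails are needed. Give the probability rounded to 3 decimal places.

Y = trial on which the fifth success occurs; negative binomial, r=5, p=0.219.
P(Y=18) = C(17,4) · p^5 · (1−p)^13
= 2380 · 0.00050376 · 0.040222 = 0.04822

0.048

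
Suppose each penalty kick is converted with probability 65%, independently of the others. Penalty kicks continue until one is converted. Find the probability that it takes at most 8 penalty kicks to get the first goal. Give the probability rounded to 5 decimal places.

0.99977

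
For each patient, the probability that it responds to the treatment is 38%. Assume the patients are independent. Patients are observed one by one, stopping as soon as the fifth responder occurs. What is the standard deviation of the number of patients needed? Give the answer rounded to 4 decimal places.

4.6334

Y = total patients until the fifth success; negative binomial with r=5, p=0.38.
SD(Y) = √[r(1−p)/p²] = √(21.468144) = 4.633373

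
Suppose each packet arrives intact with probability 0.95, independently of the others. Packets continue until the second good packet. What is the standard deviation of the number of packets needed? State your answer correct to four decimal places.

0.3329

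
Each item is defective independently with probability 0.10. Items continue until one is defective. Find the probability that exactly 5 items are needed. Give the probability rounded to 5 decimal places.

0.06561

Geometric (trials to first success), p = 0.10.
P(Y = 5) = (1−p)^4 · p = 0.6561 · 0.10 = 0.0656100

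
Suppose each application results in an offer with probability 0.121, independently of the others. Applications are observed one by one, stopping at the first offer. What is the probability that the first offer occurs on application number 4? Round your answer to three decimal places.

0.082

Geometric (trials to first success), p = 0.121.
P(Y = 4) = (1−p)^3 · p = 0.67915 · 0.121 = 0.08218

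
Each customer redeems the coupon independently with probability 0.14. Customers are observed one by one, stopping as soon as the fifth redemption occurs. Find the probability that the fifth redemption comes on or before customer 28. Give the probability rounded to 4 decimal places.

0.3539

Finishing within 28 customers ⇔ at least 5 successes in the first 28. With X ~ Binomial(28, 0.14), P(Y ≤ 28) = 1 − P(X ≤ 4).
  k=0: C(28,0)·0.14^0·0.86^28 = 0.014654
  k=1: C(28,1)·0.14^1·0.86^27 = 0.066795
  k=2: C(28,2)·0.14^2·0.86^26 = 0.146794
  k=3: C(28,3)·0.14^3·0.86^25 = 0.207104
  k=4: C(28,4)·0.14^4·0.86^24 = 0.210717
1 − 0.646064 = 0.353936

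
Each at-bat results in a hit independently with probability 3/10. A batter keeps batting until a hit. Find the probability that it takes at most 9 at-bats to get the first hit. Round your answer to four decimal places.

Y = number of at-bats to the first success; geometric, p = 0.30.
P(Y ≤ 9) = 1 − (1−p)^9 = 1 − 0.040354 = 0.959646

0.9596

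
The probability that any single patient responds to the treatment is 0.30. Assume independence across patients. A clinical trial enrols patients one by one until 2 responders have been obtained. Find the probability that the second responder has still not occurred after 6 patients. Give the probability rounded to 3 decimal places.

0.420

Needing more than 6 patients ⇔ fewer than 2 successes in the first 6. With X ~ Binomial(6, 0.30), P(Y > 6) = P(X ≤ 1).
  k=0: C(6,0)·0.30^0·0.70^6 = 0.11765
  k=1: C(6,1)·0.30^1·0.70^5 = 0.30253
P(X ≤ 1) = 0.42018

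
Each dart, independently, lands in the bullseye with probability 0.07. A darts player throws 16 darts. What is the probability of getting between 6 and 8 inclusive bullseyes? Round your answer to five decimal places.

0.00051

X ~ Binomial(16, 0.07); P(6 ≤ X ≤ 8) = Σ C(16,k) p^k (1−p)^(16−k) over k:
  k=6: C(16,6)·0.07^6·0.93^10 = 0.0004560
  k=7: C(16,7)·0.07^7·0.93^9 = 0.0000490
  k=8: C(16,8)·0.07^8·0.93^8 = 0.0000042
Total = 0.0005092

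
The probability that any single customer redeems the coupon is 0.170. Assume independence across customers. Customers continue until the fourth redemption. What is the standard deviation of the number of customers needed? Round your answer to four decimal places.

Y = total customers until the fourth success; negative binomial with r=4, p=0.17.
SD(Y) = √[r(1−p)/p²] = √(114.878893) = 10.718157

10.7182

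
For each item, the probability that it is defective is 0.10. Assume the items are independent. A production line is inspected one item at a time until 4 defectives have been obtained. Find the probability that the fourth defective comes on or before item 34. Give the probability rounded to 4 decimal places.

Finishing within 34 items ⇔ at least 4 successes in the first 34. With X ~ Binomial(34, 0.10), P(Y ≤ 34) = 1 − P(X ≤ 3).
  k=0: C(34,0)·0.10^0·0.90^34 = 0.027813
  k=1: C(34,1)·0.10^1·0.90^33 = 0.105071
  k=2: C(34,2)·0.10^2·0.90^32 = 0.192630
  k=3: C(34,3)·0.10^3·0.90^31 = 0.228302
1 − 0.553815 = 0.446185

0.4462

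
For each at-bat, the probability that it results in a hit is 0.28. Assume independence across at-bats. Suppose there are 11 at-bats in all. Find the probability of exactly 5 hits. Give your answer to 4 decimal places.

0.1108

X ~ Binomial(n=11, p=0.28).
P(X=5) = C(11,5) · p^5 · (1−p)^6
= 462 · 0.001721 · 0.13931 = 0.110771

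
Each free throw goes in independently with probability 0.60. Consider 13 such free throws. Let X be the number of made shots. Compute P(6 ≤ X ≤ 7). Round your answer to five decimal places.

0.32793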